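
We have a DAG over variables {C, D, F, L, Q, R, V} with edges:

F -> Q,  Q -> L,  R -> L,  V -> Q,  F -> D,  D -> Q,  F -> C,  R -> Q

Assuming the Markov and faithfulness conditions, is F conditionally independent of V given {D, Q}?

We examine all 2 paths between F and V:
Path 1: F → Q ← V
  Q is a collider and Q is conditioned on, which opens it — no node blocks this path, so it is active.
Path 2: F → D → Q ← V
  D is a chain here and D is conditioned on, so the path is blocked at D.
Since the path F → Q ← V is active, F and V are not d-separated given {D, Q}.

No — F and V are not d-separated given {D, Q}.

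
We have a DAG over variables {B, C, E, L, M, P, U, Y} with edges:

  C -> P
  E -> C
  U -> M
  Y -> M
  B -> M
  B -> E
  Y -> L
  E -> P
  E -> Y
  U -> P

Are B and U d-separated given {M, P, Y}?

6 paths connect B and U; each must be blocked for d-separation to hold:
Path 1: B → E → C → P ← U
  E is a chain and E is not conditioned on; C is a chain and C is not conditioned on; P is a collider and P is conditioned on, which opens it — no node blocks this path, so it is active.
Path 2: B → E → Y → M ← U
  Y is a chain here and Y is conditioned on, so the path is blocked at Y.
Path 3: B → E → P ← U
  E is a chain and E is not conditioned on; P is a collider and P is conditioned on, which opens it — no node blocks this path, so it is active.
Path 4: B → M ← Y ← E → C → P ← U
  Y is a chain here and Y is conditioned on, so the path is blocked at Y.
Path 5: B → M ← Y ← E → P ← U
  Y is a chain here and Y is conditioned on, so the path is blocked at Y.
Path 6: B → M ← U
  M is a collider and M is conditioned on, which opens it — no node blocks this path, so it is active.
At least one path is unblocked, so d-separation fails.

No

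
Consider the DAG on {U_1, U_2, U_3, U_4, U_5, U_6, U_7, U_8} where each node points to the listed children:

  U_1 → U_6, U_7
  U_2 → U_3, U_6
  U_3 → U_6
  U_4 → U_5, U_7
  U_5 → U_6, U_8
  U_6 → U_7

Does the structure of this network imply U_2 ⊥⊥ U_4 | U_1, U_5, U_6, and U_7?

We examine all 6 paths between U_2 and U_4:
Path 1: U_2 → U_6 ← U_5 ← U_4
  U_5 is a chain here and U_5 is conditioned on, so the path is blocked at U_5.
Path 2: U_2 → U_6 → U_7 ← U_4
  U_6 is a chain here and U_6 is conditioned on, so the path is blocked at U_6.
Path 3: U_2 → U_6 ← U_1 → U_7 ← U_4
  U_1 is a fork here and U_1 is conditioned on, so the path is blocked at U_1.
Path 4: U_2 → U_3 → U_6 ← U_5 ← U_4
  U_5 is a chain here and U_5 is conditioned on, so the path is blocked at U_5.
Path 5: U_2 → U_3 → U_6 → U_7 ← U_4
  U_6 is a chain here and U_6 is conditioned on, so the path is blocked at U_6.
Path 6: U_2 → U_3 → U_6 ← U_1 → U_7 ← U_4
  U_1 is a fork here and U_1 is conditioned on, so the path is blocked at U_1.
Every path is blocked, so U_2 and U_4 are d-separated given {U_1, U_5, U_6, U_7}.

Yes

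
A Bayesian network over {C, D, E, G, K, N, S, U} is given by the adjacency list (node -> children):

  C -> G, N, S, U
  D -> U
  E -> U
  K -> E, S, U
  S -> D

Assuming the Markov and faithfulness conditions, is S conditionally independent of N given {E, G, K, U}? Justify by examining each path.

We examine all 4 paths between S and N:
  1. S ← C → N — C:fork[open] ⇒ active
  2. S ← K → U ← C → N — K:fork[blocks]; U:collider[open]; C:fork[open] ⇒ blocked
  3. S ← K → E → U ← C → N — K:fork[blocks]; E:chain[blocks]; U:collider[open]; C:fork[open] ⇒ blocked
  4. S → D → U ← C → N — D:chain[open]; U:collider[open]; C:fork[open] ⇒ active
Because an active path exists, S and N are not d-separated.

No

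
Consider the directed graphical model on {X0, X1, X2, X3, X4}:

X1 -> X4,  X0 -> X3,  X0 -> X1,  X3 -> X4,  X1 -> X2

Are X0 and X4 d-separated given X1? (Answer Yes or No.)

No

We examine all 2 paths between X0 and X4:
Path 1: X0 → X1 → X4
  X1 is a chain here and X1 is conditioned on, so the path is blocked at X1.
Path 2: X0 → X3 → X4
  X3 is a chain and X3 is not conditioned on — no node blocks this path, so it is active.
Since the path X0 → X3 → X4 is active, X0 and X4 are not d-separated given {X1}.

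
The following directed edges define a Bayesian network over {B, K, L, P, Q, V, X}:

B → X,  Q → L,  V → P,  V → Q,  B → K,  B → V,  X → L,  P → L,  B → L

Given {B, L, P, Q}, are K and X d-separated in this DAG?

Yes — K and X are d-separated given {B, L, P, Q}.

There are 4 undirected paths between K and X; checking each against the conditioning set {B, L, P, Q}:
Path 1: K ← B → L ← X
  B is a fork here and B is conditioned on, so the path is blocked at B.
Path 2: K ← B → X
  B is a fork here and B is conditioned on, so the path is blocked at B.
Path 3: K ← B → V → Q → L ← X
  B is a fork here and B is conditioned on, so the path is blocked at B.
Path 4: K ← B → V → P → L ← X
  B is a fork here and B is conditioned on, so the path is blocked at B.
Every path is blocked, so K and X are d-separated given {B, L, P, Q}.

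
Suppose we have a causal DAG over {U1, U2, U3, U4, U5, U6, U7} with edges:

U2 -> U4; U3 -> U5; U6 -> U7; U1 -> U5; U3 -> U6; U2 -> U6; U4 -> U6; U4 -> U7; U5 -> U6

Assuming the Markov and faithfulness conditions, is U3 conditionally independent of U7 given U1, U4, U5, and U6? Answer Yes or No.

We examine all 6 paths between U3 and U7:
  1. U3 → U6 ← U4 → U7 — U6:collider[open]; U4:fork[blocks] ⇒ blocked
  2. U3 → U6 → U7 — U6:chain[blocks] ⇒ blocked
  3. U3 → U6 ← U2 → U4 → U7 — U6:collider[open]; U2:fork[open]; U4:chain[blocks] ⇒ blocked
  4. U3 → U5 → U6 ← U4 → U7 — U5:chain[blocks]; U6:collider[open]; U4:fork[blocks] ⇒ blocked
  5. U3 → U5 → U6 → U7 — U5:chain[blocks]; U6:chain[blocks] ⇒ blocked
  6. U3 → U5 → U6 ← U2 → U4 → U7 — U5:chain[blocks]; U6:collider[open]; U2:fork[open]; U4:chain[blocks] ⇒ blocked
Every path is blocked, so U3 and U7 are d-separated given {U1, U4, U5, U6}.

Yes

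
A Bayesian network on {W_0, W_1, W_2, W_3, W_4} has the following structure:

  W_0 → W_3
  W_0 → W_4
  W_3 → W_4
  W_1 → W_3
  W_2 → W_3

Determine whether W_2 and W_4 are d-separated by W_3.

No — W_2 and W_4 are not d-separated given {W_3}.

There are 2 undirected paths between W_2 and W_4; checking each against the conditioning set {W_3}:
  1. W_2 → W_3 ← W_0 → W_4 — W_3:collider[open]; W_0:fork[open] ⇒ active
  2. W_2 → W_3 → W_4 — W_3:chain[blocks] ⇒ blocked
Since the path W_2 → W_3 ← W_0 → W_4 is active, W_2 and W_4 are not d-separated given {W_3}.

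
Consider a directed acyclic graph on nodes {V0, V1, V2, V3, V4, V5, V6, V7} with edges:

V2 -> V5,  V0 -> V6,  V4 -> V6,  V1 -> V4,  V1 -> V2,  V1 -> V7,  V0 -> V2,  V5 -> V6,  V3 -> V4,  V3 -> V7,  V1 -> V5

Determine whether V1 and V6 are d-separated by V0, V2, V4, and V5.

There are 6 undirected paths between V1 and V6; checking each against the conditioning set {V0, V2, V4, V5}:
  1. V1 → V7 ← V3 → V4 → V6 — V7:collider[blocks]; V3:fork[open]; V4:chain[blocks] ⇒ blocked
  2. V1 → V4 → V6 — V4:chain[blocks] ⇒ blocked
  3. V1 → V5 → V6 — V5:chain[blocks] ⇒ blocked
  4. V1 → V5 ← V2 ← V0 → V6 — V5:collider[open]; V2:chain[blocks]; V0:fork[blocks] ⇒ blocked
  5. V1 → V2 → V5 → V6 — V2:chain[blocks]; V5:chain[blocks] ⇒ blocked
  6. V1 → V2 ← V0 → V6 — V2:collider[open]; V0:fork[blocks] ⇒ blocked
All paths are blocked; V1 ⊥ V6 | {V0, V2, V4, V5} holds.

Yes — V1 and V6 are d-separated given {V0, V2, V4, V5}.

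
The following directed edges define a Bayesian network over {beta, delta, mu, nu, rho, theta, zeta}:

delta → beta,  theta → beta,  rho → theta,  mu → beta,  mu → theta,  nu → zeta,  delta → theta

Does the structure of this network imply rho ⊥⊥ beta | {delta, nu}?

No

We examine all 3 paths between rho and beta:
Path 1: rho → theta → beta
  theta is a chain and theta is not conditioned on — no node blocks this path, so it is active.
Path 2: rho → theta ← delta → beta
  theta is a collider here and neither theta nor any of its descendants is conditioned on, so the collider stays closed — the path is blocked at theta.
Path 3: rho → theta ← mu → beta
  theta is a collider here and neither theta nor any of its descendants is conditioned on, so the collider stays closed — the path is blocked at theta.
Since the path rho → theta → beta is active, rho and beta are not d-separated given {delta, nu}.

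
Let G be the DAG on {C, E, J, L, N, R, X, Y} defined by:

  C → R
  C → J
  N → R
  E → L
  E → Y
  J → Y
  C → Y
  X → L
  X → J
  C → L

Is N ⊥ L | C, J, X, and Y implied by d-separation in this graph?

Yes — N and L are d-separated given {C, J, X, Y}.

We examine all 5 paths between N and L:
Path 1: N → R ← C → J → Y ← E → L
  R is a collider here and neither R nor any of its descendants is conditioned on, so the collider stays closed — the path is blocked at R.
Path 2: N → R ← C → J ← X → L
  R is a collider here and neither R nor any of its descendants is conditioned on, so the collider stays closed — the path is blocked at R.
Path 3: N → R ← C → Y ← J ← X → L
  R is a collider here and neither R nor any of its descendants is conditioned on, so the collider stays closed — the path is blocked at R.
Path 4: N → R ← C → Y ← E → L
  R is a collider here and neither R nor any of its descendants is conditioned on, so the collider stays closed — the path is blocked at R.
Path 5: N → R ← C → L
  R is a collider here and neither R nor any of its descendants is conditioned on, so the collider stays closed — the path is blocked at R.
Since every path is blocked, d-separation holds.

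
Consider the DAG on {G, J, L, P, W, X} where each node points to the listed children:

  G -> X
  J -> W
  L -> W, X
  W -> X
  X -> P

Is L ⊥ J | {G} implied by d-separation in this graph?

2 paths connect L and J; each must be blocked for d-separation to hold:
  1. L → X ← W ← J — X:collider[blocks]; W:chain[open] ⇒ blocked
  2. L → W ← J — W:collider[blocks] ⇒ blocked
Since every path is blocked, d-separation holds.

Yes — L and J are d-separated given {G}.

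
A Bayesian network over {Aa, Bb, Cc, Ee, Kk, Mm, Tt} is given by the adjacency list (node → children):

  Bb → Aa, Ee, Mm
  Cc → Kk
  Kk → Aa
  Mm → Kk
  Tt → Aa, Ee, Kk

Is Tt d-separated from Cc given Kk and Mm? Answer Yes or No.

There are 5 undirected paths between Tt and Cc; checking each against the conditioning set {Kk, Mm}:
Path 1: Tt → Aa ← Kk ← Cc
  Aa is a collider here and neither Aa nor any of its descendants is conditioned on, so the collider stays closed — the path is blocked at Aa.
Path 2: Tt → Aa ← Bb → Mm → Kk ← Cc
  Aa is a collider here and neither Aa nor any of its descendants is conditioned on, so the collider stays closed — the path is blocked at Aa.
Path 3: Tt → Kk ← Cc
  Kk is a collider and Kk is conditioned on, which opens it — no node blocks this path, so it is active.
Path 4: Tt → Ee ← Bb → Aa ← Kk ← Cc
  Ee is a collider here and neither Ee nor any of its descendants is conditioned on, so the collider stays closed — the path is blocked at Ee.
Path 5: Tt → Ee ← Bb → Mm → Kk ← Cc
  Ee is a collider here and neither Ee nor any of its descendants is conditioned on, so the collider stays closed — the path is blocked at Ee.
At least one path is unblocked, so d-separation fails.

No — Tt and Cc are not d-separated given {Kk, Mm}.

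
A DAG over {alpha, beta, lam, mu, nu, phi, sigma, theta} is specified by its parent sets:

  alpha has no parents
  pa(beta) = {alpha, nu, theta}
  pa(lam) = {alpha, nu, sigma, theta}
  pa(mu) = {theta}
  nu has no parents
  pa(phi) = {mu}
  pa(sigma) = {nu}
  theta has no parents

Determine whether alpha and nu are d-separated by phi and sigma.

Yes — alpha and nu are d-separated given {phi, sigma}.

6 paths connect alpha and nu; each must be blocked for d-separation to hold:
Path 1: alpha → lam ← sigma ← nu
  lam is a collider here and neither lam nor any of its descendants is conditioned on, so the collider stays closed — the path is blocked at lam.
Path 2: alpha → lam ← nu
  lam is a collider here and neither lam nor any of its descendants is conditioned on, so the collider stays closed — the path is blocked at lam.
Path 3: alpha → lam ← theta → beta ← nu
  lam is a collider here and neither lam nor any of its descendants is conditioned on, so the collider stays closed — the path is blocked at lam.
Path 4: alpha → beta ← nu
  beta is a collider here and neither beta nor any of its descendants is conditioned on, so the collider stays closed — the path is blocked at beta.
Path 5: alpha → beta ← theta → lam ← sigma ← nu
  beta is a collider here and neither beta nor any of its descendants is conditioned on, so the collider stays closed — the path is blocked at beta.
Path 6: alpha → beta ← theta → lam ← nu
  beta is a collider here and neither beta nor any of its descendants is conditioned on, so the collider stays closed — the path is blocked at beta.
Since every path is blocked, d-separation holds.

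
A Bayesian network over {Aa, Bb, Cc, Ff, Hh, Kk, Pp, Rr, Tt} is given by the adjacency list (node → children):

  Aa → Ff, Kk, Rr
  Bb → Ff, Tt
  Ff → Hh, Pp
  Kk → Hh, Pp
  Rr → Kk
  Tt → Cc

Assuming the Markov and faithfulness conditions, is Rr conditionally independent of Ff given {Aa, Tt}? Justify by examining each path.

6 paths connect Rr and Ff; each must be blocked for d-separation to hold:
Path 1: Rr → Kk → Pp ← Ff
  Pp is a collider here and neither Pp nor any of its descendants is conditioned on, so the collider stays closed — the path is blocked at Pp.
Path 2: Rr → Kk → Hh ← Ff
  Hh is a collider here and neither Hh nor any of its descendants is conditioned on, so the collider stays closed — the path is blocked at Hh.
Path 3: Rr → Kk ← Aa → Ff
  Kk is a collider here and neither Kk nor any of its descendants is conditioned on, so the collider stays closed — the path is blocked at Kk.
Path 4: Rr ← Aa → Kk → Pp ← Ff
  Aa is a fork here and Aa is conditioned on, so the path is blocked at Aa.
Path 5: Rr ← Aa → Kk → Hh ← Ff
  Aa is a fork here and Aa is conditioned on, so the path is blocked at Aa.
Path 6: Rr ← Aa → Ff
  Aa is a fork here and Aa is conditioned on, so the path is blocked at Aa.
All paths are blocked; Rr ⊥ Ff | {Aa, Tt} holds.

Yes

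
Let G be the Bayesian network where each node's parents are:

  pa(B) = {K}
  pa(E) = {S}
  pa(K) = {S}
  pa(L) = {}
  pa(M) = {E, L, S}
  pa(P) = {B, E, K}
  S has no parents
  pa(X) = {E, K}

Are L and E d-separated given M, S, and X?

5 paths connect L and E; each must be blocked for d-separation to hold:
Path 1: L → M ← S → K → P ← E
  S is a fork here and S is conditioned on, so the path is blocked at S.
Path 2: L → M ← S → K → B → P ← E
  S is a fork here and S is conditioned on, so the path is blocked at S.
Path 3: L → M ← S → K → X ← E
  S is a fork here and S is conditioned on, so the path is blocked at S.
Path 4: L → M ← S → E
  S is a fork here and S is conditioned on, so the path is blocked at S.
Path 5: L → M ← E
  M is a collider and M is conditioned on, which opens it — no node blocks this path, so it is active.
Because an active path exists, L and E are not d-separated.

No — L and E are not d-separated given {M, S, X}.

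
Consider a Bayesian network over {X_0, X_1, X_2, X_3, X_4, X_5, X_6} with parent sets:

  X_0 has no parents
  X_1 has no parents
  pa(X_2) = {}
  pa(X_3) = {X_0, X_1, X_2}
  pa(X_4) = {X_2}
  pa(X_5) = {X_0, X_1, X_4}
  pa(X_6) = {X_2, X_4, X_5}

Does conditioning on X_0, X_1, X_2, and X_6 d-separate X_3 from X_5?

Yes

Enumerating the 6 paths from X_3 to X_5 and testing each for blocking by {X_0, X_1, X_2, X_6}:
  1. X_3 ← X_0 → X_5 — X_0:fork[blocks] ⇒ blocked
  2. X_3 ← X_2 → X_6 ← X_4 → X_5 — X_2:fork[blocks]; X_6:collider[open]; X_4:fork[open] ⇒ blocked
  3. X_3 ← X_2 → X_6 ← X_5 — X_2:fork[blocks]; X_6:collider[open] ⇒ blocked
  4. X_3 ← X_2 → X_4 → X_6 ← X_5 — X_2:fork[blocks]; X_4:chain[open]; X_6:collider[open] ⇒ blocked
  5. X_3 ← X_2 → X_4 → X_5 — X_2:fork[blocks]; X_4:chain[open] ⇒ blocked
  6. X_3 ← X_1 → X_5 — X_1:fork[blocks] ⇒ blocked
All paths are blocked; X_3 ⊥ X_5 | {X_0, X_1, X_2, X_6} holds.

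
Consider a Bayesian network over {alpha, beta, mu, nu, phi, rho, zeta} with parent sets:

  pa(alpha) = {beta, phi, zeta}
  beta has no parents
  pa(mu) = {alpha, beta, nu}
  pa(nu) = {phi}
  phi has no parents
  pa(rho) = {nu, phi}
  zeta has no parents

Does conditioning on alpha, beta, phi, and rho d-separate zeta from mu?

Yes

Enumerating the 4 paths from zeta to mu and testing each for blocking by {alpha, beta, phi, rho}:
Path 1: zeta → alpha ← phi → rho ← nu → mu
  phi is a fork here and phi is conditioned on, so the path is blocked at phi.
Path 2: zeta → alpha ← phi → nu → mu
  phi is a fork here and phi is conditioned on, so the path is blocked at phi.
Path 3: zeta → alpha → mu
  alpha is a chain here and alpha is conditioned on, so the path is blocked at alpha.
Path 4: zeta → alpha ← beta → mu
  beta is a fork here and beta is conditioned on, so the path is blocked at beta.
Every path is blocked, so zeta and mu are d-separated given {alpha, beta, phi, rho}.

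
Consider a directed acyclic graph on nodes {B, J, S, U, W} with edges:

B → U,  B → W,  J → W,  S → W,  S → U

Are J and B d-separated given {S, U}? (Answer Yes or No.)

Yes

2 paths connect J and B; each must be blocked for d-separation to hold:
Path 1: J → W ← B
  W is a collider here and neither W nor any of its descendants is conditioned on, so the collider stays closed — the path is blocked at W.
Path 2: J → W ← S → U ← B
  W is a collider here and neither W nor any of its descendants is conditioned on, so the collider stays closed — the path is blocked at W.
All paths are blocked; J ⊥ B | {S, U} holds.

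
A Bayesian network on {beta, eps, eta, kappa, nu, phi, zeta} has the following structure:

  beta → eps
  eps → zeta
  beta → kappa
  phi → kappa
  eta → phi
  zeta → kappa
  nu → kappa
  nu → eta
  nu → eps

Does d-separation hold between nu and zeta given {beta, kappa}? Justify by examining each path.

No

Enumerating the 6 paths from nu to zeta and testing each for blocking by {beta, kappa}:
Path 1: nu → eps ← beta → kappa ← zeta
  beta is a fork here and beta is conditioned on, so the path is blocked at beta.
Path 2: nu → eps → zeta
  eps is a chain and eps is not conditioned on — no node blocks this path, so it is active.
Path 3: nu → eta → phi → kappa ← beta → eps → zeta
  beta is a fork here and beta is conditioned on, so the path is blocked at beta.
Path 4: nu → eta → phi → kappa ← zeta
  eta is a chain and eta is not conditioned on; phi is a chain and phi is not conditioned on; kappa is a collider and kappa is conditioned on, which opens it — no node blocks this path, so it is active.
Path 5: nu → kappa ← beta → eps → zeta
  beta is a fork here and beta is conditioned on, so the path is blocked at beta.
Path 6: nu → kappa ← zeta
  kappa is a collider and kappa is conditioned on, which opens it — no node blocks this path, so it is active.
Since the path nu → eps → zeta is active, nu and zeta are not d-separated given {beta, kappa}.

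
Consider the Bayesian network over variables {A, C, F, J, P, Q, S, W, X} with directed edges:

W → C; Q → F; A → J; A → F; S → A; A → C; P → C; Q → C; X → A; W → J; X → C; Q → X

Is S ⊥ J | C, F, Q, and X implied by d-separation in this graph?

No

Enumerating the 6 paths from S to J and testing each for blocking by {C, F, Q, X}:
Path 1: S → A → F ← Q → C ← W → J
  Q is a fork here and Q is conditioned on, so the path is blocked at Q.
Path 2: S → A → F ← Q → X → C ← W → J
  Q is a fork here and Q is conditioned on, so the path is blocked at Q.
Path 3: S → A → J
  A is a chain and A is not conditioned on — no node blocks this path, so it is active.
Path 4: S → A → C ← W → J
  A is a chain and A is not conditioned on; C is a collider and C is conditioned on, which opens it; W is a fork and W is not conditioned on — no node blocks this path, so it is active.
Path 5: S → A ← X ← Q → C ← W → J
  X is a chain here and X is conditioned on, so the path is blocked at X.
Path 6: S → A ← X → C ← W → J
  X is a fork here and X is conditioned on, so the path is blocked at X.
Because an active path exists, S and J are not d-separated.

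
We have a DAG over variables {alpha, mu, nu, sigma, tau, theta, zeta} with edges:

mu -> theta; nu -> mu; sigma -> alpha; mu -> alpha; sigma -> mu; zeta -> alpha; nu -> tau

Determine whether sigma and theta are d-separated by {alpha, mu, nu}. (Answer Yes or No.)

2 paths connect sigma and theta; each must be blocked for d-separation to hold:
Path 1: sigma → alpha ← mu → theta
  mu is a fork here and mu is conditioned on, so the path is blocked at mu.
Path 2: sigma → mu → theta
  mu is a chain here and mu is conditioned on, so the path is blocked at mu.
Since every path is blocked, d-separation holds.

Yes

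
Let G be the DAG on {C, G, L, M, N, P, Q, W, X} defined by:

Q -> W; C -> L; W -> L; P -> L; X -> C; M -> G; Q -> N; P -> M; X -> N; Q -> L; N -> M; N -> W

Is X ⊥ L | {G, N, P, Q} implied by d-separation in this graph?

There are 6 undirected paths between X and L; checking each against the conditioning set {G, N, P, Q}:
Path 1: X → N → W ← Q → L
  N is a chain here and N is conditioned on, so the path is blocked at N.
Path 2: X → N → W → L
  N is a chain here and N is conditioned on, so the path is blocked at N.
Path 3: X → N ← Q → W → L
  Q is a fork here and Q is conditioned on, so the path is blocked at Q.
Path 4: X → N ← Q → L
  Q is a fork here and Q is conditioned on, so the path is blocked at Q.
Path 5: X → N → M ← P → L
  N is a chain here and N is conditioned on, so the path is blocked at N.
Path 6: X → C → L
  C is a chain and C is not conditioned on — no node blocks this path, so it is active.
Since the path X → C → L is active, X and L are not d-separated given {G, N, P, Q}.

No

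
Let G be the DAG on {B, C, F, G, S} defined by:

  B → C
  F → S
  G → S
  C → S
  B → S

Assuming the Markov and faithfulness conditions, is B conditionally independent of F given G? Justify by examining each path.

Yes

There are 2 undirected paths between B and F; checking each against the conditioning set {G}:
  1. B → S ← F — S:collider[blocks] ⇒ blocked
  2. B → C → S ← F — C:chain[open]; S:collider[blocks] ⇒ blocked
Every path is blocked, so B and F are d-separated given {G}.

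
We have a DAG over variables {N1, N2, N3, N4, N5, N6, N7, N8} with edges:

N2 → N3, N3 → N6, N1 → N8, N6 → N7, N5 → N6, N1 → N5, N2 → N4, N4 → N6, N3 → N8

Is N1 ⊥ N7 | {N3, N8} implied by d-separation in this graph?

No

There are 3 undirected paths between N1 and N7; checking each against the conditioning set {N3, N8}:
Path 1: N1 → N5 → N6 → N7
  N5 is a chain and N5 is not conditioned on; N6 is a chain and N6 is not conditioned on — no node blocks this path, so it is active.
Path 2: N1 → N8 ← N3 ← N2 → N4 → N6 → N7
  N3 is a chain here and N3 is conditioned on, so the path is blocked at N3.
Path 3: N1 → N8 ← N3 → N6 → N7
  N3 is a fork here and N3 is conditioned on, so the path is blocked at N3.
Because an active path exists, N1 and N7 are not d-separated.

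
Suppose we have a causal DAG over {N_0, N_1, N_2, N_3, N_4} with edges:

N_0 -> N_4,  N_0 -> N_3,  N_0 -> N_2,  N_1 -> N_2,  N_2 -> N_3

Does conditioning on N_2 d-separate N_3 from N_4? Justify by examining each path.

No

Enumerating the 2 paths from N_3 to N_4 and testing each for blocking by {N_2}:
Path 1: N_3 ← N_0 → N_4
  N_0 is a fork and N_0 is not conditioned on — no node blocks this path, so it is active.
Path 2: N_3 ← N_2 ← N_0 → N_4
  N_2 is a chain here and N_2 is conditioned on, so the path is blocked at N_2.
Since the path N_3 ← N_0 → N_4 is active, N_3 and N_4 are not d-separated given {N_2}.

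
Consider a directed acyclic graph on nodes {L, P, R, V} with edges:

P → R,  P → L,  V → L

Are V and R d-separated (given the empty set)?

Yes — V and R are d-separated given ∅.

There is one path between V and R:
Path 1: V → L ← P → R
  L is a collider here and neither L nor any of its descendants is conditioned on, so the collider stays closed — the path is blocked at L.
Every path is blocked, so V and R are d-separated given ∅.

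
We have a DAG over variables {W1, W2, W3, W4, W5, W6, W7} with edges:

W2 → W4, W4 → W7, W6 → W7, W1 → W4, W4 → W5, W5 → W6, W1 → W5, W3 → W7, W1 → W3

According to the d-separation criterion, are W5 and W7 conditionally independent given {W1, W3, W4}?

We examine all 5 paths between W5 and W7:
Path 1: W5 → W6 → W7
  W6 is a chain and W6 is not conditioned on — no node blocks this path, so it is active.
Path 2: W5 ← W4 → W7
  W4 is a fork here and W4 is conditioned on, so the path is blocked at W4.
Path 3: W5 ← W4 ← W1 → W3 → W7
  W4 is a chain here and W4 is conditioned on, so the path is blocked at W4.
Path 4: W5 ← W1 → W3 → W7
  W1 is a fork here and W1 is conditioned on, so the path is blocked at W1.
Path 5: W5 ← W1 → W4 → W7
  W1 is a fork here and W1 is conditioned on, so the path is blocked at W1.
Because an active path exists, W5 and W7 are not d-separated.

No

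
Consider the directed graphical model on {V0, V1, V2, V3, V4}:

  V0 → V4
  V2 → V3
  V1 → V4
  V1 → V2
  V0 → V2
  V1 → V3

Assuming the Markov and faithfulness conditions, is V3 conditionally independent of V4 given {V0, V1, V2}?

4 paths connect V3 and V4; each must be blocked for d-separation to hold:
  1. V3 ← V2 ← V0 → V4 — V2:chain[blocks]; V0:fork[blocks] ⇒ blocked
  2. V3 ← V2 ← V1 → V4 — V2:chain[blocks]; V1:fork[blocks] ⇒ blocked
  3. V3 ← V1 → V4 — V1:fork[blocks] ⇒ blocked
  4. V3 ← V1 → V2 ← V0 → V4 — V1:fork[blocks]; V2:collider[open]; V0:fork[blocks] ⇒ blocked
Every path is blocked, so V3 and V4 are d-separated given {V0, V1, V2}.

Yes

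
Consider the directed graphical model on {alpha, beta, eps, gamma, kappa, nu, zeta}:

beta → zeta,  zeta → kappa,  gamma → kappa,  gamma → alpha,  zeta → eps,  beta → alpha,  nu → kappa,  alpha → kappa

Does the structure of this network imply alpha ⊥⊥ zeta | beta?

Yes

We examine all 3 paths between alpha and zeta:
  1. alpha ← beta → zeta — beta:fork[blocks] ⇒ blocked
  2. alpha ← gamma → kappa ← zeta — gamma:fork[open]; kappa:collider[blocks] ⇒ blocked
  3. alpha → kappa ← zeta — kappa:collider[blocks] ⇒ blocked
All paths are blocked; alpha ⊥ zeta | {beta} holds.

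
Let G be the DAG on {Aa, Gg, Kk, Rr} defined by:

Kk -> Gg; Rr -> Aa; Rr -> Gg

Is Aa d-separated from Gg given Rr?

Yes

There is one path between Aa and Gg:
Path 1: Aa ← Rr → Gg
  Rr is a fork here and Rr is conditioned on, so the path is blocked at Rr.
Every path is blocked, so Aa and Gg are d-separated given {Rr}.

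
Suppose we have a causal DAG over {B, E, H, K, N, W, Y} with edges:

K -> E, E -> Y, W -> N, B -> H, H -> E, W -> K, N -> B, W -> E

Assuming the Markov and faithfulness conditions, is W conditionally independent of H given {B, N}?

There are 3 undirected paths between W and H; checking each against the conditioning set {B, N}:
Path 1: W → N → B → H
  N is a chain here and N is conditioned on, so the path is blocked at N.
Path 2: W → E ← H
  E is a collider here and neither E nor any of its descendants is conditioned on, so the collider stays closed — the path is blocked at E.
Path 3: W → K → E ← H
  E is a collider here and neither E nor any of its descendants is conditioned on, so the collider stays closed — the path is blocked at E.
All paths are blocked; W ⊥ H | {B, N} holds.

Yes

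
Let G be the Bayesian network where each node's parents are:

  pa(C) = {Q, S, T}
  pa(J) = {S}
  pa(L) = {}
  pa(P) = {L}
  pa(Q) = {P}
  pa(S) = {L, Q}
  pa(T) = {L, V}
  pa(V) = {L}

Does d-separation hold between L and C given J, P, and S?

Enumerating the 6 paths from L to C and testing each for blocking by {J, P, S}:
Path 1: L → S → C
  S is a chain here and S is conditioned on, so the path is blocked at S.
Path 2: L → S ← Q → C
  S is a collider and S is conditioned on, which opens it; Q is a fork and Q is not conditioned on — no node blocks this path, so it is active.
Path 3: L → P → Q → S → C
  P is a chain here and P is conditioned on, so the path is blocked at P.
Path 4: L → P → Q → C
  P is a chain here and P is conditioned on, so the path is blocked at P.
Path 5: L → T → C
  T is a chain and T is not conditioned on — no node blocks this path, so it is active.
Path 6: L → V → T → C
  V is a chain and V is not conditioned on; T is a chain and T is not conditioned on — no node blocks this path, so it is active.
Because an active path exists, L and C are not d-separated.

No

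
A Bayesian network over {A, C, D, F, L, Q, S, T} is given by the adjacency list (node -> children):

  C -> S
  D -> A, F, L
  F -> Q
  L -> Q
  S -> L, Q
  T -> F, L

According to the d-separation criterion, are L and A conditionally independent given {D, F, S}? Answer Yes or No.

Yes

We examine all 4 paths between L and A:
Path 1: L ← S → Q ← F ← D → A
  S is a fork here and S is conditioned on, so the path is blocked at S.
Path 2: L ← D → A
  D is a fork here and D is conditioned on, so the path is blocked at D.
Path 3: L ← T → F ← D → A
  D is a fork here and D is conditioned on, so the path is blocked at D.
Path 4: L → Q ← F ← D → A
  Q is a collider here and neither Q nor any of its descendants is conditioned on, so the collider stays closed — the path is blocked at Q.
All paths are blocked; L ⊥ A | {D, F, S} holds.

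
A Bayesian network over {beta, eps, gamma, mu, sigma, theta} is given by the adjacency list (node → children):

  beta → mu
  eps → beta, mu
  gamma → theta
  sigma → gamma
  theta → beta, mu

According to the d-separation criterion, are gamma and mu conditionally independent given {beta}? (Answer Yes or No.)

No

3 paths connect gamma and mu; each must be blocked for d-separation to hold:
Path 1: gamma → theta → beta ← eps → mu
  theta is a chain and theta is not conditioned on; beta is a collider and beta is conditioned on, which opens it; eps is a fork and eps is not conditioned on — no node blocks this path, so it is active.
Path 2: gamma → theta → beta → mu
  beta is a chain here and beta is conditioned on, so the path is blocked at beta.
Path 3: gamma → theta → mu
  theta is a chain and theta is not conditioned on — no node blocks this path, so it is active.
Because an active path exists, gamma and mu are not d-separated.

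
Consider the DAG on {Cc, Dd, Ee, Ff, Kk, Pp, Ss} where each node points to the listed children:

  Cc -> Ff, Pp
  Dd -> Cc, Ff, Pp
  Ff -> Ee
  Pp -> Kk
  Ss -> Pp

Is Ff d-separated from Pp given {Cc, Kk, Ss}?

No — Ff and Pp are not d-separated given {Cc, Kk, Ss}.

Enumerating the 4 paths from Ff to Pp and testing each for blocking by {Cc, Kk, Ss}:
Path 1: Ff ← Dd → Pp
  Dd is a fork and Dd is not conditioned on — no node blocks this path, so it is active.
Path 2: Ff ← Dd → Cc → Pp
  Cc is a chain here and Cc is conditioned on, so the path is blocked at Cc.
Path 3: Ff ← Cc → Pp
  Cc is a fork here and Cc is conditioned on, so the path is blocked at Cc.
Path 4: Ff ← Cc ← Dd → Pp
  Cc is a chain here and Cc is conditioned on, so the path is blocked at Cc.
At least one path is unblocked, so d-separation fails.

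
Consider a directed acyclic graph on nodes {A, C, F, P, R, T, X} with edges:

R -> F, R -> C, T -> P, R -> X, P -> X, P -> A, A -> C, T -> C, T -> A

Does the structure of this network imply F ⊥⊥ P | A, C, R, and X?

Yes

5 paths connect F and P; each must be blocked for d-separation to hold:
Path 1: F ← R → X ← P
  R is a fork here and R is conditioned on, so the path is blocked at R.
Path 2: F ← R → C ← T → P
  R is a fork here and R is conditioned on, so the path is blocked at R.
Path 3: F ← R → C ← T → A ← P
  R is a fork here and R is conditioned on, so the path is blocked at R.
Path 4: F ← R → C ← A ← P
  R is a fork here and R is conditioned on, so the path is blocked at R.
Path 5: F ← R → C ← A ← T → P
  R is a fork here and R is conditioned on, so the path is blocked at R.
Every path is blocked, so F and P are d-separated given {A, C, R, X}.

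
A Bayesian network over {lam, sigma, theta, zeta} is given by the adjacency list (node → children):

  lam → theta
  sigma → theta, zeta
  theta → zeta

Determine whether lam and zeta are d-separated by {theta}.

We examine all 2 paths between lam and zeta:
Path 1: lam → theta ← sigma → zeta
  theta is a collider and theta is conditioned on, which opens it; sigma is a fork and sigma is not conditioned on — no node blocks this path, so it is active.
Path 2: lam → theta → zeta
  theta is a chain here and theta is conditioned on, so the path is blocked at theta.
Because an active path exists, lam and zeta are not d-separated.

No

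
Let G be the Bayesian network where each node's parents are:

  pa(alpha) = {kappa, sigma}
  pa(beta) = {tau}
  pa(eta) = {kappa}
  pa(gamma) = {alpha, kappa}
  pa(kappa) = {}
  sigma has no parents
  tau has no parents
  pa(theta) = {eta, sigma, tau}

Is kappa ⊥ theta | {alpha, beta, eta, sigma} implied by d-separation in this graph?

Yes

Enumerating the 3 paths from kappa to theta and testing each for blocking by {alpha, beta, eta, sigma}:
Path 1: kappa → alpha ← sigma → theta
  sigma is a fork here and sigma is conditioned on, so the path is blocked at sigma.
Path 2: kappa → eta → theta
  eta is a chain here and eta is conditioned on, so the path is blocked at eta.
Path 3: kappa → gamma ← alpha ← sigma → theta
  gamma is a collider here and neither gamma nor any of its descendants is conditioned on, so the collider stays closed — the path is blocked at gamma.
All paths are blocked; kappa ⊥ theta | {alpha, beta, eta, sigma} holds.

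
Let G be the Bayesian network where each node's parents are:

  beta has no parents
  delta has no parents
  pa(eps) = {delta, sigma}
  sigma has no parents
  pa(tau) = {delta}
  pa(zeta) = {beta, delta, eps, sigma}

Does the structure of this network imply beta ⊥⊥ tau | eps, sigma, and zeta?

3 paths connect beta and tau; each must be blocked for d-separation to hold:
Path 1: beta → zeta ← delta → tau
  zeta is a collider and zeta is conditioned on, which opens it; delta is a fork and delta is not conditioned on — no node blocks this path, so it is active.
Path 2: beta → zeta ← eps ← delta → tau
  eps is a chain here and eps is conditioned on, so the path is blocked at eps.
Path 3: beta → zeta ← sigma → eps ← delta → tau
  sigma is a fork here and sigma is conditioned on, so the path is blocked at sigma.
At least one path is unblocked, so d-separation fails.

No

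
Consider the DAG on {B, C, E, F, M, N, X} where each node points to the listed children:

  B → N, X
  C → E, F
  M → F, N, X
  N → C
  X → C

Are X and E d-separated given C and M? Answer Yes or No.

5 paths connect X and E; each must be blocked for d-separation to hold:
Path 1: X → C → E
  C is a chain here and C is conditioned on, so the path is blocked at C.
Path 2: X ← B → N → C → E
  C is a chain here and C is conditioned on, so the path is blocked at C.
Path 3: X ← B → N ← M → F ← C → E
  M is a fork here and M is conditioned on, so the path is blocked at M.
Path 4: X ← M → F ← C → E
  M is a fork here and M is conditioned on, so the path is blocked at M.
Path 5: X ← M → N → C → E
  M is a fork here and M is conditioned on, so the path is blocked at M.
Every path is blocked, so X and E are d-separated given {C, M}.

Yes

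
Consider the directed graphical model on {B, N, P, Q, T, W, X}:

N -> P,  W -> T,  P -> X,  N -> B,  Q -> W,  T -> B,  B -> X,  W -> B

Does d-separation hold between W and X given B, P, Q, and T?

Yes

4 paths connect W and X; each must be blocked for d-separation to hold:
Path 1: W → T → B ← N → P → X
  T is a chain here and T is conditioned on, so the path is blocked at T.
Path 2: W → T → B → X
  T is a chain here and T is conditioned on, so the path is blocked at T.
Path 3: W → B ← N → P → X
  P is a chain here and P is conditioned on, so the path is blocked at P.
Path 4: W → B → X
  B is a chain here and B is conditioned on, so the path is blocked at B.
Every path is blocked, so W and X are d-separated given {B, P, Q, T}.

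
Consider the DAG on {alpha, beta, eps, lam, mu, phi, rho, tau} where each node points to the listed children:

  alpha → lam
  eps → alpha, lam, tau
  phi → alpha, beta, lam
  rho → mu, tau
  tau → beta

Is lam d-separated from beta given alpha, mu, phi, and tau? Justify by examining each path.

We examine all 6 paths between lam and beta:
Path 1: lam ← phi → beta
  phi is a fork here and phi is conditioned on, so the path is blocked at phi.
Path 2: lam ← phi → alpha ← eps → tau → beta
  phi is a fork here and phi is conditioned on, so the path is blocked at phi.
Path 3: lam ← eps → tau → beta
  tau is a chain here and tau is conditioned on, so the path is blocked at tau.
Path 4: lam ← eps → alpha ← phi → beta
  phi is a fork here and phi is conditioned on, so the path is blocked at phi.
Path 5: lam ← alpha ← phi → beta
  alpha is a chain here and alpha is conditioned on, so the path is blocked at alpha.
Path 6: lam ← alpha ← eps → tau → beta
  alpha is a chain here and alpha is conditioned on, so the path is blocked at alpha.
All paths are blocked; lam ⊥ beta | {alpha, mu, phi, tau} holds.

Yes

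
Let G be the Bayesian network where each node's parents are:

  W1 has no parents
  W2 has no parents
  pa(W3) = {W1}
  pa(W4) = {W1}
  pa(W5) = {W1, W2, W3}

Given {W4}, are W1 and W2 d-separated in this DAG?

We examine all 2 paths between W1 and W2:
Path 1: W1 → W5 ← W2
  W5 is a collider here and neither W5 nor any of its descendants is conditioned on, so the collider stays closed — the path is blocked at W5.
Path 2: W1 → W3 → W5 ← W2
  W5 is a collider here and neither W5 nor any of its descendants is conditioned on, so the collider stays closed — the path is blocked at W5.
Every path is blocked, so W1 and W2 are d-separated given {W4}.

Yes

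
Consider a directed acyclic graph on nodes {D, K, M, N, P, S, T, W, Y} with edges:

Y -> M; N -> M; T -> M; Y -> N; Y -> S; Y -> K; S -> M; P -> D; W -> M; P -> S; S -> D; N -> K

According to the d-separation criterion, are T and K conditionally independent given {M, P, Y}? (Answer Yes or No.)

No

6 paths connect T and K; each must be blocked for d-separation to hold:
Path 1: T → M ← S ← Y → K
  Y is a fork here and Y is conditioned on, so the path is blocked at Y.
Path 2: T → M ← S ← Y → N → K
  Y is a fork here and Y is conditioned on, so the path is blocked at Y.
Path 3: T → M ← Y → K
  Y is a fork here and Y is conditioned on, so the path is blocked at Y.
Path 4: T → M ← Y → N → K
  Y is a fork here and Y is conditioned on, so the path is blocked at Y.
Path 5: T → M ← N ← Y → K
  Y is a fork here and Y is conditioned on, so the path is blocked at Y.
Path 6: T → M ← N → K
  M is a collider and M is conditioned on, which opens it; N is a fork and N is not conditioned on — no node blocks this path, so it is active.
Because an active path exists, T and K are not d-separated.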